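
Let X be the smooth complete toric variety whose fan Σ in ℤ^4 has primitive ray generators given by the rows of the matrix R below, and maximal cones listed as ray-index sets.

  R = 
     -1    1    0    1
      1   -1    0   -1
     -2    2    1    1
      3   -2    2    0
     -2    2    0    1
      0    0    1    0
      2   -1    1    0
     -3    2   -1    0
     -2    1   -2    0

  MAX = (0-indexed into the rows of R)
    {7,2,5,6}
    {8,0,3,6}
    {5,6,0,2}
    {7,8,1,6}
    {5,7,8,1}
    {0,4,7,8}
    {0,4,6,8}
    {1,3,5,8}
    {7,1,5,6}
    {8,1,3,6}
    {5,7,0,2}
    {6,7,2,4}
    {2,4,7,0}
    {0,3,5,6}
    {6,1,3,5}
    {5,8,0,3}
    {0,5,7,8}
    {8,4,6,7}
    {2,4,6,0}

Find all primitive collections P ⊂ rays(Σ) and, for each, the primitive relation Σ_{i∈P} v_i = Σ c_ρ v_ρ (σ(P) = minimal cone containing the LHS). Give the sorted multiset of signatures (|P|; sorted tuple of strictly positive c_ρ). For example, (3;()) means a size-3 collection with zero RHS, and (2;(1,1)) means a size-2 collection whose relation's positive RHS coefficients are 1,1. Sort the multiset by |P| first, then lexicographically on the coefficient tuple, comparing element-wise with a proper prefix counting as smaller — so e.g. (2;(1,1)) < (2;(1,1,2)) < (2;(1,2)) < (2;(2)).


10 minimal non-faces of Δ(Σ) (on 9 rays):

  {0,1}:  v_{0} + v_{1} = 0 ; sig = (2;())
  {3,7}:  v_{3} + v_{7} = v_{5} ; sig = (2;(1))
  {4,5}:  v_{4} + v_{5} = v_{2} ; sig = (2;(1))
  {1,4}:  v_{1} + v_{4} = v_{6} + v_{7} ; sig = (2;(1,1))
  {2,8}:  v_{2} + v_{8} = v_{0} + v_{7} ; sig = (2;(1,1))
  {1,2}:  v_{1} + v_{2} = v_{5} + v_{6} + v_{7} ; sig = (2;(1,1,1))
  {3,4}:  v_{3} + v_{4} = v_{0} + v_{5} + v_{6} ; sig = (2;(1,1,1))
  {2,3}:  v_{2} + v_{3} = v_{0} + 2·v_{5} + v_{6} ; sig = (2;(1,1,2))
  {5,6,8}:  v_{5} + v_{6} + v_{8} = 0 ; sig = (3;())
  {0,6,7}:  v_{0} + v_{6} + v_{7} = v_{4} ; sig = (3;(1))

so the primitive-relation signature multiset is
[(2;()), (2;(1)), (2;(1)), (2;(1,1)), (2;(1,1)), (2;(1,1,1)), (2;(1,1,1)), (2;(1,1,2)), (3;()), (3;(1))]


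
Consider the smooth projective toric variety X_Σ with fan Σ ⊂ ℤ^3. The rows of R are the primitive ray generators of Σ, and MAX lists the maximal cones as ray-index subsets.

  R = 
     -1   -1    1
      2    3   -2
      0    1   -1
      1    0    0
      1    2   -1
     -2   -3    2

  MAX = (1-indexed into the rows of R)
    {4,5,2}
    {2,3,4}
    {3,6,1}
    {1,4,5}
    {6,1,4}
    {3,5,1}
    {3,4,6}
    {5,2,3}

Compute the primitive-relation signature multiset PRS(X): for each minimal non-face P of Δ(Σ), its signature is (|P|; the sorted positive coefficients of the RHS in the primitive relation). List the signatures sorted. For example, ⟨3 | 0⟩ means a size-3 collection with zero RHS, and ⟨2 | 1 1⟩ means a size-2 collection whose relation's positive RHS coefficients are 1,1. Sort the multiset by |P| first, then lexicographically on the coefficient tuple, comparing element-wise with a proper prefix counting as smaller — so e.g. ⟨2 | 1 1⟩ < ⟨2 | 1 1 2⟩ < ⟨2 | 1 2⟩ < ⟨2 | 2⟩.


Primitive collections (5):

  P = {2,6}:  v_{2} + v_{6} = 0 — sig = ⟨2 | 0⟩
  P = {1,2}:  v_{1} + v_{2} = v_{5} — sig = ⟨2 | 1⟩
  P = {5,6}:  v_{5} + v_{6} = v_{1} — sig = ⟨2 | 1⟩
  P = {1,3,4}:  v_{1} + v_{3} + v_{4} = 0 — sig = ⟨3 | 0⟩
  P = {3,4,5}:  v_{3} + v_{4} + v_{5} = v_{2} — sig = ⟨3 | 1⟩

Signatures (|P|; sorted positive RHS coefficients), sorted:
    |P|=2: 3 collections, coeffs (), (1), (1)
    |P|=3: 2 collections, coeffs (), (1)


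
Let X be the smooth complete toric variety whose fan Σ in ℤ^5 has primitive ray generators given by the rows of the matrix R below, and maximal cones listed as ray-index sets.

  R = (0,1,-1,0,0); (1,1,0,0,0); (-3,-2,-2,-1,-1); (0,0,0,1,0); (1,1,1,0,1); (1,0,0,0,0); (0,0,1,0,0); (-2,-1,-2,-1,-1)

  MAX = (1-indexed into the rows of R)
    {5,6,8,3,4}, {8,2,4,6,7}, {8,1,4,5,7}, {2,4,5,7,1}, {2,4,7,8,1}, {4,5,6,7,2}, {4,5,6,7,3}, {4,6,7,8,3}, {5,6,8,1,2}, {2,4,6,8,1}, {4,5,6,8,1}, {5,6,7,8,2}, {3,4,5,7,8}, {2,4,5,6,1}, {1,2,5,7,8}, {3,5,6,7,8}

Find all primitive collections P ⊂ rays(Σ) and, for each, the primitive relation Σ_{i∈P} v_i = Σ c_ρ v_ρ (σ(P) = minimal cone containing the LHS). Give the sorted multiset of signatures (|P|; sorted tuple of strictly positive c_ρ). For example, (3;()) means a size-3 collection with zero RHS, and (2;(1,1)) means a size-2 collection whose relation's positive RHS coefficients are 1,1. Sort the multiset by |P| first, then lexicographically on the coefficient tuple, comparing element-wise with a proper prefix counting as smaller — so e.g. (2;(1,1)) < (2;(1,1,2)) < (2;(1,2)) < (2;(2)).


Δ(Σ) — 8 vertices, 5 min non-faces:

  P={2,3}:  v_{2} + v_{3} = v_{8}  →  sig = (2;(1))
  P={1,3}:  v_{1} + v_{3} = v_{4} + v_{5} + 2·v_{8}  →  sig = (2;(1,1,2))
  P={1,6,7}:  v_{1} + v_{6} + v_{7} = v_{2}  →  sig = (3;(1))
  P={2,4,5,8}:  v_{2} + v_{4} + v_{5} + v_{8} = v_{1}  →  sig = (4;(1))
  P={4,5,6,7,8}:  v_{4} + v_{5} + v_{6} + v_{7} + v_{8} = 0  →  sig = (5;())

Hence PRS(X_Σ) =
{ (2;(1)),  (2;(1,1,2)),  (3;(1)),  (4;(1)),  (5;()) }


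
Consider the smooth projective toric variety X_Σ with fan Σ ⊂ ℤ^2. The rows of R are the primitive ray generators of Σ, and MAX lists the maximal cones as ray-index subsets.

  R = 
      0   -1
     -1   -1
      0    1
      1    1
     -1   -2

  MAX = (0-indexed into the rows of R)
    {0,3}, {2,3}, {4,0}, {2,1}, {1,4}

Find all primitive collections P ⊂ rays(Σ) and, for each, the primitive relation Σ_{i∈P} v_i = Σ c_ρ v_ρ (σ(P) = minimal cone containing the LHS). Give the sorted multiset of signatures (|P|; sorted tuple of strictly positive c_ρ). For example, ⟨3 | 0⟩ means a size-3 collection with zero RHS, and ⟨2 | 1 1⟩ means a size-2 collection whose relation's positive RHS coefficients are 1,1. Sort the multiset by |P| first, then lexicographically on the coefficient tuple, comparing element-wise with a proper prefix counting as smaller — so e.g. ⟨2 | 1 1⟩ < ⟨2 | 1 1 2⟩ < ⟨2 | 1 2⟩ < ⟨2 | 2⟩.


5 collections generate NE(X_Σ); each relation:

  {0,2}:  v_{0} + v_{2} = 0  →  sig = ⟨2 | 0⟩
  {1,3}:  v_{1} + v_{3} = 0  →  sig = ⟨2 | 0⟩
  {0,1}:  v_{0} + v_{1} = v_{4}  →  sig = ⟨2 | 1⟩
  {2,4}:  v_{2} + v_{4} = v_{1}  →  sig = ⟨2 | 1⟩
  {3,4}:  v_{3} + v_{4} = v_{0}  →  sig = ⟨2 | 1⟩

Hence PRS(X_Σ) =
    ⟨2 | 0⟩
    ⟨2 | 0⟩
    ⟨2 | 1⟩
    ⟨2 | 1⟩
    ⟨2 | 1⟩


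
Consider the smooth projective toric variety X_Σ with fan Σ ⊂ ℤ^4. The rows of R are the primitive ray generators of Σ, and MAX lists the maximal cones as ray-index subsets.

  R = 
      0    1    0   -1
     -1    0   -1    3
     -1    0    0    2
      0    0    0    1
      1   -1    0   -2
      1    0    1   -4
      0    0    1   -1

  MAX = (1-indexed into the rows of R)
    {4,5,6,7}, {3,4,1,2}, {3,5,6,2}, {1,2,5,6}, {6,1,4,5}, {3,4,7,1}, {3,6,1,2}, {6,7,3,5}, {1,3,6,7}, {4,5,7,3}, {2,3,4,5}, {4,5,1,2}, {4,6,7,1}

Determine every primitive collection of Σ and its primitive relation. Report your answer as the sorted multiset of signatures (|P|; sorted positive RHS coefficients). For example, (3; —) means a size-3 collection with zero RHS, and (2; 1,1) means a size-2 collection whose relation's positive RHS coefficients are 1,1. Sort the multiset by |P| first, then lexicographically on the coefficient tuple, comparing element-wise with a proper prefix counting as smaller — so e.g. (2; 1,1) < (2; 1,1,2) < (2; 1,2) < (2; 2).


|primitive collections| = 5. Relations:

  P={2,7}:  v_{2} + v_{7} = v_{3}  →  sig = (2; 1)
  P={2,4,6}:  v_{2} + v_{4} + v_{6} = 0  →  sig = (3; —)
  P={1,5,7}:  v_{1} + v_{5} + v_{7} = v_{6}  →  sig = (3; 1)
  P={3,4,6}:  v_{3} + v_{4} + v_{6} = v_{7}  →  sig = (3; 1)
  P={1,3,5}:  v_{1} + v_{3} + v_{5} = v_{2} + v_{6}  →  sig = (3; 1,1)

Sorted signature multiset PRS(X):
    |P|=2: 1 collection, coeffs (1)
    |P|=3: 4 collections, coeffs (), (1), (1), (1,1)


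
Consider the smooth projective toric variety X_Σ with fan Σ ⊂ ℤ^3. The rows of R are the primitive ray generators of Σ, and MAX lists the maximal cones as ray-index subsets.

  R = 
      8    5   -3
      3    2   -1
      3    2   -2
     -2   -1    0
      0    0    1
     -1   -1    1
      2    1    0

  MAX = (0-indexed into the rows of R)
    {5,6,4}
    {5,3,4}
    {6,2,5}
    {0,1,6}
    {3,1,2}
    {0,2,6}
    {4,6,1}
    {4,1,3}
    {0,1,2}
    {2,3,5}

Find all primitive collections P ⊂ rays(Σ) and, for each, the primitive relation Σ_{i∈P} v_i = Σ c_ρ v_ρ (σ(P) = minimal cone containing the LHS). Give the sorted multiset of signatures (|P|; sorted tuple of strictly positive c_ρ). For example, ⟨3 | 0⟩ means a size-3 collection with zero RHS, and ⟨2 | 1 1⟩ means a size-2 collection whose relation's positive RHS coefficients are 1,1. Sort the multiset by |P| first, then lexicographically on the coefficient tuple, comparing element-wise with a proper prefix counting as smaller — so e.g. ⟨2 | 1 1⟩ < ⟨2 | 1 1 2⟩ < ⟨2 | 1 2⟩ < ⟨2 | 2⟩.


Primitive collections (7):

  P = {3,6}:  v_{3} + v_{6} = 0  so sig = ⟨2 | 0⟩
  P = {1,5}:  v_{1} + v_{5} = v_{6}  so sig = ⟨2 | 1⟩
  P = {2,4}:  v_{2} + v_{4} = v_{1}  so sig = ⟨2 | 1⟩
  P = {0,3}:  v_{0} + v_{3} = v_{1} + v_{2}  so sig = ⟨2 | 1 1⟩
  P = {0,4}:  v_{0} + v_{4} = 2·v_{1} + v_{6}  so sig = ⟨2 | 1 2⟩
  P = {0,5}:  v_{0} + v_{5} = v_{2} + 2·v_{6}  so sig = ⟨2 | 1 2⟩
  P = {1,2,6}:  v_{1} + v_{2} + v_{6} = v_{0}  so sig = ⟨3 | 1⟩

Hence PRS(X_Σ) =
{ ⟨2 | 0⟩,  ⟨2 | 1⟩ ×2,  ⟨2 | 1 1⟩,  ⟨2 | 1 2⟩ ×2,  ⟨3 | 1⟩ }


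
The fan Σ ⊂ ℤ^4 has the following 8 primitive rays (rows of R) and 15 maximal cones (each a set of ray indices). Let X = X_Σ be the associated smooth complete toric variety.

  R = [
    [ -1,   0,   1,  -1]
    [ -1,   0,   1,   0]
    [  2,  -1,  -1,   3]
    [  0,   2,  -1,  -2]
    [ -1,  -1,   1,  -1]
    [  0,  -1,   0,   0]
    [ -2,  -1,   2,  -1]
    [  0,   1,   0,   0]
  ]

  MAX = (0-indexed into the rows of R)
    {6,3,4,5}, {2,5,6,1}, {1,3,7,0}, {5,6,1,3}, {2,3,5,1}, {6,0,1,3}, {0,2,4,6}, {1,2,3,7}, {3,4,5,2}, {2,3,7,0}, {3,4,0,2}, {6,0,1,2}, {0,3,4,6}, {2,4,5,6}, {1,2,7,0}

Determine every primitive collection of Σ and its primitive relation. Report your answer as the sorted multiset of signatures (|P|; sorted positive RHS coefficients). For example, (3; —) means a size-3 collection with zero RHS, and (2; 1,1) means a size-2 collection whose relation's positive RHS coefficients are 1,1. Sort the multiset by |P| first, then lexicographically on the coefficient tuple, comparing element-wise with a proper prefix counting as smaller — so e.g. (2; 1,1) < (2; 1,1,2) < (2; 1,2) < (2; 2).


Primitive collections (7):

  P={5,7}:  v_{5} + v_{7} = 0 — sig = (2; —)
  P={0,5}:  v_{0} + v_{5} = v_{4} — sig = (2; 1)
  P={1,4}:  v_{1} + v_{4} = v_{6} — sig = (2; 1)
  P={4,7}:  v_{4} + v_{7} = v_{0} — sig = (2; 1)
  P={6,7}:  v_{6} + v_{7} = v_{0} + v_{1} — sig = (2; 1,1)
  P={2,3,6}:  v_{2} + v_{3} + v_{6} = 0 — sig = (3; —)
  P={0,1,2,3}:  v_{0} + v_{1} + v_{2} + v_{3} = v_{7} — sig = (4; 1)

Sorted signature multiset PRS(X):
{ (2; —),  (2; 1) ×3,  (2; 1,1),  (3; —),  (4; 1) }


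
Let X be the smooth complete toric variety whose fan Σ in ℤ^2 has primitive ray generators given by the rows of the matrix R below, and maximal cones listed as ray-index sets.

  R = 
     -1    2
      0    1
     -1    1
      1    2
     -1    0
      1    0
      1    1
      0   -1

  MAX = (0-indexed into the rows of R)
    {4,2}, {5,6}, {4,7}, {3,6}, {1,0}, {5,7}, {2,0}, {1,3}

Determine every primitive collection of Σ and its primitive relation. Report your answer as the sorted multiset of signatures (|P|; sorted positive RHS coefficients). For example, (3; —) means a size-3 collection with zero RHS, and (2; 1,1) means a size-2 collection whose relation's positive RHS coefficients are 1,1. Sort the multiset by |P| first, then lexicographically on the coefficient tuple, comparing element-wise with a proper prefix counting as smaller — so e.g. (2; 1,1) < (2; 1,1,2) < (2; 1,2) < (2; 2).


20 minimal non-faces of Δ(Σ) (on 8 rays):

  • {1,7}:  v_{1} + v_{7} = 0 ; sig = (2; —)
  • {4,5}:  v_{4} + v_{5} = 0 ; sig = (2; —)
  • {0,7}:  v_{0} + v_{7} = v_{2} ; sig = (2; 1)
  • {1,2}:  v_{1} + v_{2} = v_{0} ; sig = (2; 1)
  • {1,4}:  v_{1} + v_{4} = v_{2} ; sig = (2; 1)
  • {1,5}:  v_{1} + v_{5} = v_{6} ; sig = (2; 1)
  • {1,6}:  v_{1} + v_{6} = v_{3} ; sig = (2; 1)
  • {2,5}:  v_{2} + v_{5} = v_{1} ; sig = (2; 1)
  • {2,7}:  v_{2} + v_{7} = v_{4} ; sig = (2; 1)
  • {3,7}:  v_{3} + v_{7} = v_{6} ; sig = (2; 1)
  • {4,6}:  v_{4} + v_{6} = v_{1} ; sig = (2; 1)
  • {6,7}:  v_{6} + v_{7} = v_{5} ; sig = (2; 1)
  • {0,4}:  v_{0} + v_{4} = 2·v_{2} ; sig = (2; 2)
  • {0,5}:  v_{0} + v_{5} = 2·v_{1} ; sig = (2; 2)
  • {2,6}:  v_{2} + v_{6} = 2·v_{1} ; sig = (2; 2)
  • {3,4}:  v_{3} + v_{4} = 2·v_{1} ; sig = (2; 2)
  • {3,5}:  v_{3} + v_{5} = 2·v_{6} ; sig = (2; 2)
  • {0,6}:  v_{0} + v_{6} = 3·v_{1} ; sig = (2; 3)
  • {2,3}:  v_{2} + v_{3} = 3·v_{1} ; sig = (2; 3)
  • {0,3}:  v_{0} + v_{3} = 4·v_{1} ; sig = (2; 4)

Signatures (|P|; sorted positive RHS coefficients), sorted:
    (2; —)
    (2; —)
    (2; 1)
    (2; 1)
    (2; 1)
    (2; 1)
    (2; 1)
    (2; 1)
    (2; 1)
    (2; 1)
    (2; 1)
    (2; 1)
    (2; 2)
    (2; 2)
    (2; 2)
    (2; 2)
    (2; 2)
    (2; 3)
    (2; 3)
    (2; 4)


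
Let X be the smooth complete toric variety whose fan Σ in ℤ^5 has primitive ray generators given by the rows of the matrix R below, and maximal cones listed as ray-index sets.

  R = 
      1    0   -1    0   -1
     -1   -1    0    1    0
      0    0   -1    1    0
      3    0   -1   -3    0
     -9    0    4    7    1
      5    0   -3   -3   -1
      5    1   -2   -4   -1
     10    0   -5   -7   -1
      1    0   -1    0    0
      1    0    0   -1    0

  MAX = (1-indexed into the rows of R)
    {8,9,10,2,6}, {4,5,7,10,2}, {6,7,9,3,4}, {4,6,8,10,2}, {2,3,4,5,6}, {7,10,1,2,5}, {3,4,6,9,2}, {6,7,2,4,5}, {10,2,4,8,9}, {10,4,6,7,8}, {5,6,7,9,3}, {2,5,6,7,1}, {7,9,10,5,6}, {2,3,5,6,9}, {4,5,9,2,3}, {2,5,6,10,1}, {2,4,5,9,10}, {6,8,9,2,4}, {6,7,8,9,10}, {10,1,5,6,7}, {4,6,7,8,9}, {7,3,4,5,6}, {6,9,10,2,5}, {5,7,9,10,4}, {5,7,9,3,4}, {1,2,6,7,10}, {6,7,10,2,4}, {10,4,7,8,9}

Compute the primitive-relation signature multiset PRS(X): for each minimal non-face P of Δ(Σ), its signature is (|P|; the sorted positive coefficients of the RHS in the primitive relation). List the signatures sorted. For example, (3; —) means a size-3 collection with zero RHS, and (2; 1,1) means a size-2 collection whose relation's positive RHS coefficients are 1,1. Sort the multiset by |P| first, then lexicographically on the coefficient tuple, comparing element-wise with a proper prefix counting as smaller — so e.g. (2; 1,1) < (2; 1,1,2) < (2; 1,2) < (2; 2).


|primitive collections| = 14. Relations:

  P = {3,10}:  v_{3} + v_{10} = v_{9}  so sig = (2; 1)
  P = {5,8}:  v_{5} + v_{8} = v_{9}  so sig = (2; 1)
  P = {1,4}:  v_{1} + v_{4} = v_{2} + v_{7}  so sig = (2; 1,1)
  P = {1,9}:  v_{1} + v_{9} = v_{5} + 2·v_{6} + v_{10}  so sig = (2; 1,1,2)
  P = {3,8}:  v_{3} + v_{8} = v_{4} + v_{6} + 2·v_{9}  so sig = (2; 1,1,2)
  P = {1,3}:  v_{1} + v_{3} = v_{5} + 2·v_{6}  so sig = (2; 1,2)
  P = {1,8}:  v_{1} + v_{8} = 2·v_{6} + v_{10}  so sig = (2; 1,2)
  P = {2,7,9}:  v_{2} + v_{7} + v_{9} = v_{6}  so sig = (3; 1)
  P = {2,3,7}:  v_{2} + v_{3} + v_{7} = v_{4} + v_{5} + 2·v_{6}  so sig = (3; 1,1,2)
  P = {2,7,8}:  v_{2} + v_{7} + v_{8} = v_{4} + 2·v_{6} + v_{10}  so sig = (3; 1,1,2)
  P = {4,5,6,10}:  v_{4} + v_{5} + v_{6} + v_{10} = 0  so sig = (4; —)
  P = {4,5,6,9}:  v_{4} + v_{5} + v_{6} + v_{9} = v_{3}  so sig = (4; 1)
  P = {4,6,9,10}:  v_{4} + v_{6} + v_{9} + v_{10} = v_{8}  so sig = (4; 1)
  P = {2,5,6,7,10}:  v_{2} + v_{5} + v_{6} + v_{7} + v_{10} = v_{1}  so sig = (5; 1)

so the primitive-relation signature multiset is
{ (2; 1) ×2,  (2; 1,1),  (2; 1,1,2) ×2,  (2; 1,2) ×2,  (3; 1),  (3; 1,1,2) ×2,  (4; —),  (4; 1) ×2,  (5; 1) }


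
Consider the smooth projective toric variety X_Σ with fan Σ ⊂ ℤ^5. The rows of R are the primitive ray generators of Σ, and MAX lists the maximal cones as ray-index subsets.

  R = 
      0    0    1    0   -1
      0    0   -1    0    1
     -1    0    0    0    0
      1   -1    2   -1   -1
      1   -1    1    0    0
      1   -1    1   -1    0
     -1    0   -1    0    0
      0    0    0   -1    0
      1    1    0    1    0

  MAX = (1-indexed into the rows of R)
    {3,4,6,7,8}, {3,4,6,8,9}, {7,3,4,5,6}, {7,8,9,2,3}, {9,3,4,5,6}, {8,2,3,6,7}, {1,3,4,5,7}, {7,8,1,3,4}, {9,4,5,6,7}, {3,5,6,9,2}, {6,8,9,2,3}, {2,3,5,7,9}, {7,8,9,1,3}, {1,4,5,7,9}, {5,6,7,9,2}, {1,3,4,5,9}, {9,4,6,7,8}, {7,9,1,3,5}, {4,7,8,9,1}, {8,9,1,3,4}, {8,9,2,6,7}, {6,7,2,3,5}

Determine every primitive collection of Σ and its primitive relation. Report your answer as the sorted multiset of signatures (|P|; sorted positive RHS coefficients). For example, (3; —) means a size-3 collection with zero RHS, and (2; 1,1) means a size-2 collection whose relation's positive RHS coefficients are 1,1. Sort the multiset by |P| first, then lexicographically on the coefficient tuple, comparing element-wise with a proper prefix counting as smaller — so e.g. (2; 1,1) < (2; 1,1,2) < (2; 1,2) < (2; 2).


The 6 primitive collections of Σ (r=9, n=5):

  P={1,2}:  v_{1} + v_{2} = 0  so sig = (2; —)
  P={1,6}:  v_{1} + v_{6} = v_{4}  so sig = (2; 1)
  P={2,4}:  v_{2} + v_{4} = v_{6}  so sig = (2; 1)
  P={5,8}:  v_{5} + v_{8} = v_{6}  so sig = (2; 1)
  P={3,6,7,9}:  v_{3} + v_{6} + v_{7} + v_{9} = 0  so sig = (4; —)
  P={3,4,7,9}:  v_{3} + v_{4} + v_{7} + v_{9} = v_{1}  so sig = (4; 1)

Sorted signature multiset PRS(X):
[(2; —), (2; 1), (2; 1), (2; 1), (4; —), (4; 1)]


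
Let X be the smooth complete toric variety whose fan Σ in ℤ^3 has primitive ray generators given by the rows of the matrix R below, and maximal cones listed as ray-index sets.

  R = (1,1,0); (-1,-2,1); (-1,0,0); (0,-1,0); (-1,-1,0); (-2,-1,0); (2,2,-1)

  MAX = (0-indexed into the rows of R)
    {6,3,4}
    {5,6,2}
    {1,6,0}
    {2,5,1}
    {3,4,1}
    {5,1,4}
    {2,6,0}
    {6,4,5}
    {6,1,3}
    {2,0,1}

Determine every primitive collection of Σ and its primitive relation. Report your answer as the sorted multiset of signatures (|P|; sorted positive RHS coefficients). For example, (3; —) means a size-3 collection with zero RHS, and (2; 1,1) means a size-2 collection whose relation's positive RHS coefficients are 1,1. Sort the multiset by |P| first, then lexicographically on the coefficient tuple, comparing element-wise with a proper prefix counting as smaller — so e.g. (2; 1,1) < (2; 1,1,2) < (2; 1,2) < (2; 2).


9 minimal non-faces of Δ(Σ) (on 7 rays):

  {0,4}:  v_{0} + v_{4} = 0  ⟹  sig = (2; —)
  {0,5}:  v_{0} + v_{5} = v_{2}  ⟹  sig = (2; 1)
  {2,3}:  v_{2} + v_{3} = v_{4}  ⟹  sig = (2; 1)
  {2,4}:  v_{2} + v_{4} = v_{5}  ⟹  sig = (2; 1)
  {0,3}:  v_{0} + v_{3} = v_{1} + v_{6}  ⟹  sig = (2; 1,1)
  {3,5}:  v_{3} + v_{5} = 2·v_{4}  ⟹  sig = (2; 2)
  {1,2,6}:  v_{1} + v_{2} + v_{6} = 0  ⟹  sig = (3; —)
  {1,4,6}:  v_{1} + v_{4} + v_{6} = v_{3}  ⟹  sig = (3; 1)
  {1,5,6}:  v_{1} + v_{5} + v_{6} = v_{4}  ⟹  sig = (3; 1)

Sorted signature multiset PRS(X):
{ (2; —),  (2; 1) ×3,  (2; 1,1),  (2; 2),  (3; —),  (3; 1) ×2 }


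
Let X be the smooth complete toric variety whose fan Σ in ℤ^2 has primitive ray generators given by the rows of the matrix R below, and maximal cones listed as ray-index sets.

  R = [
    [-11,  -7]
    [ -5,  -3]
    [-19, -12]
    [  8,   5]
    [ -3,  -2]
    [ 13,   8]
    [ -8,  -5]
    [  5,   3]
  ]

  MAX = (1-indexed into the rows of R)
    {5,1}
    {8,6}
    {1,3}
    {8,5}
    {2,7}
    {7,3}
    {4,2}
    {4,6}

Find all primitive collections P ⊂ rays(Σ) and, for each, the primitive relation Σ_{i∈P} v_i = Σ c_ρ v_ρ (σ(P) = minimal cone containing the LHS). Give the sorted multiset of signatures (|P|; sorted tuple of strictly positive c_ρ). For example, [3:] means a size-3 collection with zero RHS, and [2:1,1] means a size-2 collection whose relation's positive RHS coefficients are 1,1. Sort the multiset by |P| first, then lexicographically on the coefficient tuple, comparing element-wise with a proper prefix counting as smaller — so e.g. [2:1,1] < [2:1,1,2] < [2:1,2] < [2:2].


Σ has 20 primitive collections:

  P = {2,8}:  v_{2} + v_{8} = 0  so sig = [2:]
  P = {4,7}:  v_{4} + v_{7} = 0  so sig = [2:]
  P = {1,4}:  v_{1} + v_{4} = v_{5}  so sig = [2:1]
  P = {1,7}:  v_{1} + v_{7} = v_{3}  so sig = [2:1]
  P = {2,5}:  v_{2} + v_{5} = v_{7}  so sig = [2:1]
  P = {2,6}:  v_{2} + v_{6} = v_{4}  so sig = [2:1]
  P = {3,4}:  v_{3} + v_{4} = v_{1}  so sig = [2:1]
  P = {4,5}:  v_{4} + v_{5} = v_{8}  so sig = [2:1]
  P = {4,8}:  v_{4} + v_{8} = v_{6}  so sig = [2:1]
  P = {5,7}:  v_{5} + v_{7} = v_{1}  so sig = [2:1]
  P = {6,7}:  v_{6} + v_{7} = v_{8}  so sig = [2:1]
  P = {7,8}:  v_{7} + v_{8} = v_{5}  so sig = [2:1]
  P = {1,6}:  v_{1} + v_{6} = v_{5} + v_{8}  so sig = [2:1,1]
  P = {3,8}:  v_{3} + v_{8} = v_{1} + v_{5}  so sig = [2:1,1]
  P = {1,2}:  v_{1} + v_{2} = 2·v_{7}  so sig = [2:2]
  P = {1,8}:  v_{1} + v_{8} = 2·v_{5}  so sig = [2:2]
  P = {3,5}:  v_{3} + v_{5} = 2·v_{1}  so sig = [2:2]
  P = {3,6}:  v_{3} + v_{6} = 2·v_{5}  so sig = [2:2]
  P = {5,6}:  v_{5} + v_{6} = 2·v_{8}  so sig = [2:2]
  P = {2,3}:  v_{2} + v_{3} = 3·v_{7}  so sig = [2:3]

Hence PRS(X_Σ) =
    |P|=2: 20 collections, coeffs (), (), (1), (1), (1), (1), (1), (1), (1), (1), (1), (1), (1,1), (1,1), (2), (2), (2), (2), (2), (3)


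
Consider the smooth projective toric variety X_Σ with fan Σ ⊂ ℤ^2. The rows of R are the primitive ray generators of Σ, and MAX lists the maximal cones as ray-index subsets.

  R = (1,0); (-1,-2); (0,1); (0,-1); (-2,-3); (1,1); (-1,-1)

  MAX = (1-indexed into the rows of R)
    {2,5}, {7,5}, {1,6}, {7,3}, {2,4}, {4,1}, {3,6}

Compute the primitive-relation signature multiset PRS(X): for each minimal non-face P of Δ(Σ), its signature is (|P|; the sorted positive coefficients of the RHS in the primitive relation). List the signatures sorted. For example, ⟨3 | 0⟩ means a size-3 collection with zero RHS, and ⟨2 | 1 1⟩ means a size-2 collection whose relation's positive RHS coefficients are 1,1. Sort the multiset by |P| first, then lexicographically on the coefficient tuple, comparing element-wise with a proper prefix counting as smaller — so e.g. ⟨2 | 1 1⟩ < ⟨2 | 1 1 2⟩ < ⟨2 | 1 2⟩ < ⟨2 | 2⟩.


Primitive collections (14):

  P = {3,4}:  v_{3} + v_{4} = 0  →  sig = ⟨2 | 0⟩
  P = {6,7}:  v_{6} + v_{7} = 0  →  sig = ⟨2 | 0⟩
  P = {1,3}:  v_{1} + v_{3} = v_{6}  →  sig = ⟨2 | 1⟩
  P = {1,7}:  v_{1} + v_{7} = v_{4}  →  sig = ⟨2 | 1⟩
  P = {2,3}:  v_{2} + v_{3} = v_{7}  →  sig = ⟨2 | 1⟩
  P = {2,6}:  v_{2} + v_{6} = v_{4}  →  sig = ⟨2 | 1⟩
  P = {2,7}:  v_{2} + v_{7} = v_{5}  →  sig = ⟨2 | 1⟩
  P = {4,6}:  v_{4} + v_{6} = v_{1}  →  sig = ⟨2 | 1⟩
  P = {4,7}:  v_{4} + v_{7} = v_{2}  →  sig = ⟨2 | 1⟩
  P = {5,6}:  v_{5} + v_{6} = v_{2}  →  sig = ⟨2 | 1⟩
  P = {1,5}:  v_{1} + v_{5} = v_{2} + v_{4}  →  sig = ⟨2 | 1 1⟩
  P = {1,2}:  v_{1} + v_{2} = 2·v_{4}  →  sig = ⟨2 | 2⟩
  P = {3,5}:  v_{3} + v_{5} = 2·v_{7}  →  sig = ⟨2 | 2⟩
  P = {4,5}:  v_{4} + v_{5} = 2·v_{2}  →  sig = ⟨2 | 2⟩

Hence PRS(X_Σ) =
    ⟨2 | 0⟩
    ⟨2 | 0⟩
    ⟨2 | 1⟩
    ⟨2 | 1⟩
    ⟨2 | 1⟩
    ⟨2 | 1⟩
    ⟨2 | 1⟩
    ⟨2 | 1⟩
    ⟨2 | 1⟩
    ⟨2 | 1⟩
    ⟨2 | 1 1⟩
    ⟨2 | 2⟩
    ⟨2 | 2⟩
    ⟨2 | 2⟩


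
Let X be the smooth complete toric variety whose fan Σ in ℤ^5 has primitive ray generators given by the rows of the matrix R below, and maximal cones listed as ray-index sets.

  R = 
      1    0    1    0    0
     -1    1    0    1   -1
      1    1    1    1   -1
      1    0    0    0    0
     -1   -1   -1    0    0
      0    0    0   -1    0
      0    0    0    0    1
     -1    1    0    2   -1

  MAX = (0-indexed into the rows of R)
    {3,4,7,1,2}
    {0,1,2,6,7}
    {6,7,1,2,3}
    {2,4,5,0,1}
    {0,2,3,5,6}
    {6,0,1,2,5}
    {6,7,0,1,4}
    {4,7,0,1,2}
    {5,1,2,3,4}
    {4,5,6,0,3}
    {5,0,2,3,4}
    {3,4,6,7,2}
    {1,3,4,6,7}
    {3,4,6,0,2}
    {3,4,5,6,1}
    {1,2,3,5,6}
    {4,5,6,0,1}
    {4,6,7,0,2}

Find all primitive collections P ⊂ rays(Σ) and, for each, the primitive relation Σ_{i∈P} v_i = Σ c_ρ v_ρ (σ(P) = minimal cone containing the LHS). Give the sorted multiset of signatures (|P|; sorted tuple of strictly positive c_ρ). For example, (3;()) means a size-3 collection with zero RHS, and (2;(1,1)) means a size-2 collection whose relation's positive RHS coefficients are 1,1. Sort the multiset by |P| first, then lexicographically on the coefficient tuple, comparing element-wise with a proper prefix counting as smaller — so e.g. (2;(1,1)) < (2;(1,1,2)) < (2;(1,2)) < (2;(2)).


|primitive collections| = 5. Relations:

  {5,7}:  v_{5} + v_{7} = v_{1}  ⟹  sig = (2;(1))
  {0,1,3}:  v_{0} + v_{1} + v_{3} = v_{2}  ⟹  sig = (3;(1))
  {0,3,7}:  v_{0} + v_{3} + v_{7} = 2·v_{2} + v_{4} + v_{6}  ⟹  sig = (3;(1,1,2))
  {2,4,5,6}:  v_{2} + v_{4} + v_{5} + v_{6} = 0  ⟹  sig = (4;())
  {1,2,4,6}:  v_{1} + v_{2} + v_{4} + v_{6} = v_{7}  ⟹  sig = (4;(1))

Signatures (|P|; sorted positive RHS coefficients), sorted:
{ (2;(1)),  (3;(1)),  (3;(1,1,2)),  (4;()),  (4;(1)) }


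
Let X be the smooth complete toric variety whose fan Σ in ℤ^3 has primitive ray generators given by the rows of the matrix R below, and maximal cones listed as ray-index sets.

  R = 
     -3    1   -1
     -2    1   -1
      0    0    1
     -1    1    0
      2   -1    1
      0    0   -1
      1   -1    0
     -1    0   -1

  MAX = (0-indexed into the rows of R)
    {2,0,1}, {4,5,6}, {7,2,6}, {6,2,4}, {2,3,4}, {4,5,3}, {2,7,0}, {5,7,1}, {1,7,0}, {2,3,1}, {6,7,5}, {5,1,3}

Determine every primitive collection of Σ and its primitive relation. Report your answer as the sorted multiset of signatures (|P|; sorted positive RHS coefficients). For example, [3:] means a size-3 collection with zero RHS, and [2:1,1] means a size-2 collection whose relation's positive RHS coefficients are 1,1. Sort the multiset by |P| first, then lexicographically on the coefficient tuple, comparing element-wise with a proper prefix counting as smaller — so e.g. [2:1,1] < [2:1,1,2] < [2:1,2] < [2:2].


Σ has 11 primitive collections:

  P={1,4}:  v_{1} + v_{4} = 0  →  sig = [2:]
  P={2,5}:  v_{2} + v_{5} = 0  →  sig = [2:]
  P={3,6}:  v_{3} + v_{6} = 0  →  sig = [2:]
  P={1,6}:  v_{1} + v_{6} = v_{7}  →  sig = [2:1]
  P={3,7}:  v_{3} + v_{7} = v_{1}  →  sig = [2:1]
  P={4,7}:  v_{4} + v_{7} = v_{6}  →  sig = [2:1]
  P={0,4}:  v_{0} + v_{4} = v_{2} + v_{7}  →  sig = [2:1,1]
  P={0,5}:  v_{0} + v_{5} = v_{1} + v_{7}  →  sig = [2:1,1]
  P={0,3}:  v_{0} + v_{3} = 2·v_{1} + v_{2}  →  sig = [2:1,2]
  P={0,6}:  v_{0} + v_{6} = v_{2} + 2·v_{7}  →  sig = [2:1,2]
  P={1,2,7}:  v_{1} + v_{2} + v_{7} = v_{0}  →  sig = [3:1]

Signatures (|P|; sorted positive RHS coefficients), sorted:
[[2:], [2:], [2:], [2:1], [2:1], [2:1], [2:1,1], [2:1,1], [2:1,2], [2:1,2], [3:1]]


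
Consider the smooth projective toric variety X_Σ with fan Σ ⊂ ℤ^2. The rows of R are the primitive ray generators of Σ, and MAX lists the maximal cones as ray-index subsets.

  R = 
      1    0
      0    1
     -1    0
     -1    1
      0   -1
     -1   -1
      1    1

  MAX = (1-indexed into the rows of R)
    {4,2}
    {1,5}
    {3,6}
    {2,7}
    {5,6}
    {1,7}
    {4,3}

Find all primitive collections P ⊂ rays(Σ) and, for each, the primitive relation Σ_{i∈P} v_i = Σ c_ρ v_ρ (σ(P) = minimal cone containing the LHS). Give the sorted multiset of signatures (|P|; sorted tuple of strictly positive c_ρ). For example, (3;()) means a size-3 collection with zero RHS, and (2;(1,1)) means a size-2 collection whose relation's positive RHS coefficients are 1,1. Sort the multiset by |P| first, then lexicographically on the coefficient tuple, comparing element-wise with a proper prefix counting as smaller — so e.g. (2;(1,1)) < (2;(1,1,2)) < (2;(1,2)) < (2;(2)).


The 14 primitive collections of Σ (r=7, n=2):

  {1,3}:  v_{1} + v_{3} = 0  →  sig = (2;())
  {2,5}:  v_{2} + v_{5} = 0  →  sig = (2;())
  {6,7}:  v_{6} + v_{7} = 0  →  sig = (2;())
  {1,2}:  v_{1} + v_{2} = v_{7}  →  sig = (2;(1))
  {1,4}:  v_{1} + v_{4} = v_{2}  →  sig = (2;(1))
  {1,6}:  v_{1} + v_{6} = v_{5}  →  sig = (2;(1))
  {2,3}:  v_{2} + v_{3} = v_{4}  →  sig = (2;(1))
  {2,6}:  v_{2} + v_{6} = v_{3}  →  sig = (2;(1))
  {3,5}:  v_{3} + v_{5} = v_{6}  →  sig = (2;(1))
  {3,7}:  v_{3} + v_{7} = v_{2}  →  sig = (2;(1))
  {4,5}:  v_{4} + v_{5} = v_{3}  →  sig = (2;(1))
  {5,7}:  v_{5} + v_{7} = v_{1}  →  sig = (2;(1))
  {4,6}:  v_{4} + v_{6} = 2·v_{3}  →  sig = (2;(2))
  {4,7}:  v_{4} + v_{7} = 2·v_{2}  →  sig = (2;(2))

Hence PRS(X_Σ) =
    |P|=2: 14 collections, coeffs (), (), (), (1), (1), (1), (1), (1), (1), (1), (1), (1), (2), (2)


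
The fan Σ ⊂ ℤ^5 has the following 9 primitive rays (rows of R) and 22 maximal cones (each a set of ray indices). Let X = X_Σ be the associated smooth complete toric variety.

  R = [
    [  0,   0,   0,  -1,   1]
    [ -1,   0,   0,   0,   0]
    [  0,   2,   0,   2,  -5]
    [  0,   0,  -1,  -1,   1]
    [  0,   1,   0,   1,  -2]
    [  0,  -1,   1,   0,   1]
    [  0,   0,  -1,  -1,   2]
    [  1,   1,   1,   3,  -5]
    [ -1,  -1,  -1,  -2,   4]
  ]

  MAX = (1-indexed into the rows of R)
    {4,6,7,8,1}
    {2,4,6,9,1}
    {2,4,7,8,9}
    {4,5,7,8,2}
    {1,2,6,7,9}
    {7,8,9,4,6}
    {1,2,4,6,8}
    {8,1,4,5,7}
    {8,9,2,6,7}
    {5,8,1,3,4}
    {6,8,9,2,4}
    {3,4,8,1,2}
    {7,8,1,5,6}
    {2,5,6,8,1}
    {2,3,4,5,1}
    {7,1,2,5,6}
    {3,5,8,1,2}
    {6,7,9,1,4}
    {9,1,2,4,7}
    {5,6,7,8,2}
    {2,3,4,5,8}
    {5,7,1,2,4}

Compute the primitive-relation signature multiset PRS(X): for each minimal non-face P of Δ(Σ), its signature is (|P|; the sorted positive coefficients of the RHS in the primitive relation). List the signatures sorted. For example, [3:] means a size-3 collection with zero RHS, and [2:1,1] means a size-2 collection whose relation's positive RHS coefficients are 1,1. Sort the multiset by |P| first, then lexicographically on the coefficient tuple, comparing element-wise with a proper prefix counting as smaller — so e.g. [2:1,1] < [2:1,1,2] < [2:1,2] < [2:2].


Δ(Σ) — 9 vertices, 9 min non-faces:

  P={5,9}:  v_{5} + v_{9} = v_{2} + v_{7} — sig = [2:1,1]
  P={3,6}:  v_{3} + v_{6} = v_{1} + v_{2} + v_{8} — sig = [2:1,1,1]
  P={3,9}:  v_{3} + v_{9} = v_{2} + v_{4} + v_{5} — sig = [2:1,1,1]
  P={3,7}:  v_{3} + v_{7} = v_{4} + 2·v_{5} — sig = [2:1,2]
  P={1,8,9}:  v_{1} + v_{8} + v_{9} = 0 — sig = [3:]
  P={4,5,6}:  v_{4} + v_{5} + v_{6} = 0 — sig = [3:]
  P={1,2,7,8}:  v_{1} + v_{2} + v_{7} + v_{8} = v_{5} — sig = [4:1]
  P={2,4,6,7}:  v_{2} + v_{4} + v_{6} + v_{7} = v_{9} — sig = [4:1]
  P={1,2,4,5,8}:  v_{1} + v_{2} + v_{4} + v_{5} + v_{8} = v_{3} — sig = [5:1]

Sorted signature multiset PRS(X):
[[2:1,1], [2:1,1,1], [2:1,1,1], [2:1,2], [3:], [3:], [4:1], [4:1], [5:1]]


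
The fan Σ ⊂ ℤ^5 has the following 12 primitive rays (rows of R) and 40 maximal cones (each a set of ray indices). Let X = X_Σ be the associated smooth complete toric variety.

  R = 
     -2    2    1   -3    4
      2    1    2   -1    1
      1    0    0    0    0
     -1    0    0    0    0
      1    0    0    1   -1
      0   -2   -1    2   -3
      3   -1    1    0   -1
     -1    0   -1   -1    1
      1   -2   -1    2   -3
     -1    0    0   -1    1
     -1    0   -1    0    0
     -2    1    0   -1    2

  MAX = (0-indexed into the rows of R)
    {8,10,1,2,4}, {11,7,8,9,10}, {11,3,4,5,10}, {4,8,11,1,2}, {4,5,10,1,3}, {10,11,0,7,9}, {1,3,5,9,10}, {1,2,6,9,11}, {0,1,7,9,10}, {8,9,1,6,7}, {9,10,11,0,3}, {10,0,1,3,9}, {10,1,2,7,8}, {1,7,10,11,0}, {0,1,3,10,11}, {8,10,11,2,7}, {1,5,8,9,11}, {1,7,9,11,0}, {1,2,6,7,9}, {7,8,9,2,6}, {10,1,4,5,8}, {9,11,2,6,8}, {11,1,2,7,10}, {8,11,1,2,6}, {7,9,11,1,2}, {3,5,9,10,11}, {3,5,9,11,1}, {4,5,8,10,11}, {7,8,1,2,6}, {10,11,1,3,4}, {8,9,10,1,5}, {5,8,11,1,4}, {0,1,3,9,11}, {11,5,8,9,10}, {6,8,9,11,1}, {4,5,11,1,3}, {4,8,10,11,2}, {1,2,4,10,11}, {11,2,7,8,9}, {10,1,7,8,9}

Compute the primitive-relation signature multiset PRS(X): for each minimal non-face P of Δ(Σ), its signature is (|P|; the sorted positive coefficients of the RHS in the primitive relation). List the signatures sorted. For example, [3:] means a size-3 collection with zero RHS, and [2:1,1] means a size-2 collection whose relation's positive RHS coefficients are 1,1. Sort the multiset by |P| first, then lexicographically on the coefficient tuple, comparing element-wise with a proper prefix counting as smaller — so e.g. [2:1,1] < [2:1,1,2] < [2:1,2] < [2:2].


23 collections generate NE(X_Σ); each relation:

  • {2,3}:  v_{2} + v_{3} = 0  ⟹  sig = [2:]
  • {4,9}:  v_{4} + v_{9} = 0  ⟹  sig = [2:]
  • {0,8}:  v_{0} + v_{8} = v_{9}  ⟹  sig = [2:1]
  • {2,5}:  v_{2} + v_{5} = v_{8}  ⟹  sig = [2:1]
  • {3,8}:  v_{3} + v_{8} = v_{5}  ⟹  sig = [2:1]
  • {0,5}:  v_{0} + v_{5} = v_{3} + v_{9}  ⟹  sig = [2:1,1]
  • {3,7}:  v_{3} + v_{7} = v_{9} + v_{10}  ⟹  sig = [2:1,1]
  • {4,7}:  v_{4} + v_{7} = v_{2} + v_{10}  ⟹  sig = [2:1,1]
  • {0,2}:  v_{0} + v_{2} = v_{1} + v_{7} + v_{11}  ⟹  sig = [2:1,1,1]
  • {0,4}:  v_{0} + v_{4} = v_{1} + v_{10} + v_{11}  ⟹  sig = [2:1,1,1]
  • {3,6}:  v_{3} + v_{6} = v_{1} + v_{8} + v_{9}  ⟹  sig = [2:1,1,1]
  • {4,6}:  v_{4} + v_{6} = v_{1} + v_{2} + v_{8}  ⟹  sig = [2:1,1,1]
  • {5,7}:  v_{5} + v_{7} = v_{8} + v_{9} + v_{10}  ⟹  sig = [2:1,1,1]
  • {6,10}:  v_{6} + v_{10} = v_{1} + v_{7} + v_{8}  ⟹  sig = [2:1,1,1]
  • {0,6}:  v_{0} + v_{6} = v_{1} + v_{2} + 2·v_{9}  ⟹  sig = [2:1,1,2]
  • {5,6}:  v_{5} + v_{6} = v_{1} + 2·v_{8} + v_{9}  ⟹  sig = [2:1,1,2]
  • {2,9,10}:  v_{2} + v_{9} + v_{10} = v_{7}  ⟹  sig = [3:1]
  • {6,7,11}:  v_{6} + v_{7} + v_{11} = 2·v_{2} + 2·v_{9}  ⟹  sig = [3:2,2]
  • {1,8,10,11}:  v_{1} + v_{8} + v_{10} + v_{11} = 0  ⟹  sig = [4:]
  • {1,2,8,9}:  v_{1} + v_{2} + v_{8} + v_{9} = v_{6}  ⟹  sig = [4:1]
  • {1,5,10,11}:  v_{1} + v_{5} + v_{10} + v_{11} = v_{3}  ⟹  sig = [4:1]
  • {1,9,10,11}:  v_{1} + v_{9} + v_{10} + v_{11} = v_{0}  ⟹  sig = [4:1]
  • {1,7,8,11}:  v_{1} + v_{7} + v_{8} + v_{11} = v_{2} + v_{9}  ⟹  sig = [4:1,1]

Sorted signature multiset PRS(X):
[[2:], [2:], [2:1], [2:1], [2:1], [2:1,1], [2:1,1], [2:1,1], [2:1,1,1], [2:1,1,1], [2:1,1,1], [2:1,1,1], [2:1,1,1], [2:1,1,1], [2:1,1,2], [2:1,1,2], [3:1], [3:2,2], [4:], [4:1], [4:1], [4:1], [4:1,1]]


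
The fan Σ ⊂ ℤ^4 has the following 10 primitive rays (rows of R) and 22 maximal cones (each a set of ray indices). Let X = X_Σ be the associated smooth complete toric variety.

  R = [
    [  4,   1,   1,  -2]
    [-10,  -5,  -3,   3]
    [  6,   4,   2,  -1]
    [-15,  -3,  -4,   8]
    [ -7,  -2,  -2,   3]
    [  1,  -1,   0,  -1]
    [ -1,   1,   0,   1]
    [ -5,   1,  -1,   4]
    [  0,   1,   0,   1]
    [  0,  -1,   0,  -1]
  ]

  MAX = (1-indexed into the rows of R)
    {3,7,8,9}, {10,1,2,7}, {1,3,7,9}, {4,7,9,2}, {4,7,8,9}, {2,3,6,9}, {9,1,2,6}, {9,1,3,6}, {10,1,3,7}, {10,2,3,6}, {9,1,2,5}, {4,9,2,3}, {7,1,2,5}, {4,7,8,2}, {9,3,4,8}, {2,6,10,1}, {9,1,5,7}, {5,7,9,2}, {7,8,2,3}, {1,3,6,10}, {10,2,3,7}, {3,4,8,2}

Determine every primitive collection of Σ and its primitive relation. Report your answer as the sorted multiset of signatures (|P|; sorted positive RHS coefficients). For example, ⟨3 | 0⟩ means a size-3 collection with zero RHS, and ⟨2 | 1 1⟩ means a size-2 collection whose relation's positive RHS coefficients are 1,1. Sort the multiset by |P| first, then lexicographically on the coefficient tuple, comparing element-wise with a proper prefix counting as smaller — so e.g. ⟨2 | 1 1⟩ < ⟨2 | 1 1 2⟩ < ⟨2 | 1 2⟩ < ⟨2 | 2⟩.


18 collections generate NE(X_Σ); each relation:

  {6,7}:  v_{6} + v_{7} = 0 ; sig = ⟨2 | 0⟩
  {9,10}:  v_{9} + v_{10} = 0 ; sig = ⟨2 | 0⟩
  {1,8}:  v_{1} + v_{8} = v_{7} + v_{9} ; sig = ⟨2 | 1 1⟩
  {3,5}:  v_{3} + v_{5} = v_{7} + v_{9} ; sig = ⟨2 | 1 1⟩
  {4,10}:  v_{4} + v_{10} = v_{2} + v_{8} ; sig = ⟨2 | 1 1⟩
  {5,6}:  v_{5} + v_{6} = v_{1} + v_{2} + v_{9} ; sig = ⟨2 | 1 1 1⟩
  {5,10}:  v_{5} + v_{10} = v_{1} + v_{2} + v_{7} ; sig = ⟨2 | 1 1 1⟩
  {6,8}:  v_{6} + v_{8} = v_{2} + v_{3} + v_{9} ; sig = ⟨2 | 1 1 1⟩
  {8,10}:  v_{8} + v_{10} = v_{2} + v_{3} + v_{7} ; sig = ⟨2 | 1 1 1⟩
  {1,4}:  v_{1} + v_{4} = v_{2} + v_{7} + 2·v_{9} ; sig = ⟨2 | 1 1 2⟩
  {4,6}:  v_{4} + v_{6} = 2·v_{2} + v_{3} + 2·v_{9} ; sig = ⟨2 | 1 2 2⟩
  {5,8}:  v_{5} + v_{8} = v_{2} + 2·v_{7} + 2·v_{9} ; sig = ⟨2 | 1 2 2⟩
  {4,5}:  v_{4} + v_{5} = 2·v_{2} + 2·v_{7} + 3·v_{9} ; sig = ⟨2 | 2 2 3⟩
  {1,2,3}:  v_{1} + v_{2} + v_{3} = 0 ; sig = ⟨3 | 0⟩
  {2,8,9}:  v_{2} + v_{8} + v_{9} = v_{4} ; sig = ⟨3 | 1⟩
  {3,4,7}:  v_{3} + v_{4} + v_{7} = 2·v_{8} ; sig = ⟨3 | 2⟩
  {1,2,7,9}:  v_{1} + v_{2} + v_{7} + v_{9} = v_{5} ; sig = ⟨4 | 1⟩
  {2,3,7,9}:  v_{2} + v_{3} + v_{7} + v_{9} = v_{8} ; sig = ⟨4 | 1⟩

so the primitive-relation signature multiset is
    ⟨2 | 0⟩
    ⟨2 | 0⟩
    ⟨2 | 1 1⟩
    ⟨2 | 1 1⟩
    ⟨2 | 1 1⟩
    ⟨2 | 1 1 1⟩
    ⟨2 | 1 1 1⟩
    ⟨2 | 1 1 1⟩
    ⟨2 | 1 1 1⟩
    ⟨2 | 1 1 2⟩
    ⟨2 | 1 2 2⟩
    ⟨2 | 1 2 2⟩
    ⟨2 | 2 2 3⟩
    ⟨3 | 0⟩
    ⟨3 | 1⟩
    ⟨3 | 2⟩
    ⟨4 | 1⟩
    ⟨4 | 1⟩


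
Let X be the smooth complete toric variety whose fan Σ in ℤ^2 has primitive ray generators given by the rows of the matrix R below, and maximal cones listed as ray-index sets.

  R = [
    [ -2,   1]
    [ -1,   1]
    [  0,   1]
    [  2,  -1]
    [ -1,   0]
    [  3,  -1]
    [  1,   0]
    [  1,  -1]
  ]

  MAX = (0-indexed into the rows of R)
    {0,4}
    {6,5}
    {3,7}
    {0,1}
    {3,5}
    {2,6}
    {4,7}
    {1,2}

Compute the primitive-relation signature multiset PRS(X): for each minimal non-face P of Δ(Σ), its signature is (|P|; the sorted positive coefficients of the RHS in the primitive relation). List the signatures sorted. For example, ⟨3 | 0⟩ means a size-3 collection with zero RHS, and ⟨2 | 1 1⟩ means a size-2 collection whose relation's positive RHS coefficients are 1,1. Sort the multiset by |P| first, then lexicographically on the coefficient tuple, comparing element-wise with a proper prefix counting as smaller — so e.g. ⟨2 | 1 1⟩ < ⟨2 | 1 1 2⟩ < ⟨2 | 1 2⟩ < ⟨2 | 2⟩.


20 collections generate NE(X_Σ); each relation:

  {0,3}:  v_{0} + v_{3} = 0 ; sig = ⟨2 | 0⟩
  {1,7}:  v_{1} + v_{7} = 0 ; sig = ⟨2 | 0⟩
  {4,6}:  v_{4} + v_{6} = 0 ; sig = ⟨2 | 0⟩
  {0,5}:  v_{0} + v_{5} = v_{6} ; sig = ⟨2 | 1⟩
  {0,6}:  v_{0} + v_{6} = v_{1} ; sig = ⟨2 | 1⟩
  {0,7}:  v_{0} + v_{7} = v_{4} ; sig = ⟨2 | 1⟩
  {1,3}:  v_{1} + v_{3} = v_{6} ; sig = ⟨2 | 1⟩
  {1,4}:  v_{1} + v_{4} = v_{0} ; sig = ⟨2 | 1⟩
  {1,6}:  v_{1} + v_{6} = v_{2} ; sig = ⟨2 | 1⟩
  {2,4}:  v_{2} + v_{4} = v_{1} ; sig = ⟨2 | 1⟩
  {2,7}:  v_{2} + v_{7} = v_{6} ; sig = ⟨2 | 1⟩
  {3,4}:  v_{3} + v_{4} = v_{7} ; sig = ⟨2 | 1⟩
  {3,6}:  v_{3} + v_{6} = v_{5} ; sig = ⟨2 | 1⟩
  {4,5}:  v_{4} + v_{5} = v_{3} ; sig = ⟨2 | 1⟩
  {6,7}:  v_{6} + v_{7} = v_{3} ; sig = ⟨2 | 1⟩
  {0,2}:  v_{0} + v_{2} = 2·v_{1} ; sig = ⟨2 | 2⟩
  {1,5}:  v_{1} + v_{5} = 2·v_{6} ; sig = ⟨2 | 2⟩
  {2,3}:  v_{2} + v_{3} = 2·v_{6} ; sig = ⟨2 | 2⟩
  {5,7}:  v_{5} + v_{7} = 2·v_{3} ; sig = ⟨2 | 2⟩
  {2,5}:  v_{2} + v_{5} = 3·v_{6} ; sig = ⟨2 | 3⟩

so the primitive-relation signature multiset is
    |P|=2: 20 collections, coeffs (), (), (), (1), (1), (1), (1), (1), (1), (1), (1), (1), (1), (1), (1), (2), (2), (2), (2), (3)
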